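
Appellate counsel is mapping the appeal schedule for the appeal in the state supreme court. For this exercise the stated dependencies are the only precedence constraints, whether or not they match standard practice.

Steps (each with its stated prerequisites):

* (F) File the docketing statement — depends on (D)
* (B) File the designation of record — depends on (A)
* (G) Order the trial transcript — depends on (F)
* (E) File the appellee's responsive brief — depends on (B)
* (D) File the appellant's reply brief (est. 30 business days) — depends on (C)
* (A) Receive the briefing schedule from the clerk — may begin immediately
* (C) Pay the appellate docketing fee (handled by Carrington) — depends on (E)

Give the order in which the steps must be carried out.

(A), (B), (E), (C), (D), (F), (G)

(A) is the only step with nothing outstanding, so it goes first.
Next only (B) has its prerequisites met → (B).
(E) is the only step now ready → (E).
Next only (C) has its prerequisites met → (C).
(D) needed (C), now all done → (D).
That leaves (F) as the only ready step → (F).
(G) needed (F), now all done → (G).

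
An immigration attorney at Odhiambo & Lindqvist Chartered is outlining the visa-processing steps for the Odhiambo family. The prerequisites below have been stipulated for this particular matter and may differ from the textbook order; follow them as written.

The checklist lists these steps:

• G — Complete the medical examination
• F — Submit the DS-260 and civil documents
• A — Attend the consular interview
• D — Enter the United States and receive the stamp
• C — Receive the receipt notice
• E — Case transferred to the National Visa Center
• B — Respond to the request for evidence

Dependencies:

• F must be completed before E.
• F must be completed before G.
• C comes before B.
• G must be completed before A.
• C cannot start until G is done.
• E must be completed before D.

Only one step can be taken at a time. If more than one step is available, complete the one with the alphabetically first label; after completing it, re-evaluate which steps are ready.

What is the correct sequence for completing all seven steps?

F, E, D, G, A, C, B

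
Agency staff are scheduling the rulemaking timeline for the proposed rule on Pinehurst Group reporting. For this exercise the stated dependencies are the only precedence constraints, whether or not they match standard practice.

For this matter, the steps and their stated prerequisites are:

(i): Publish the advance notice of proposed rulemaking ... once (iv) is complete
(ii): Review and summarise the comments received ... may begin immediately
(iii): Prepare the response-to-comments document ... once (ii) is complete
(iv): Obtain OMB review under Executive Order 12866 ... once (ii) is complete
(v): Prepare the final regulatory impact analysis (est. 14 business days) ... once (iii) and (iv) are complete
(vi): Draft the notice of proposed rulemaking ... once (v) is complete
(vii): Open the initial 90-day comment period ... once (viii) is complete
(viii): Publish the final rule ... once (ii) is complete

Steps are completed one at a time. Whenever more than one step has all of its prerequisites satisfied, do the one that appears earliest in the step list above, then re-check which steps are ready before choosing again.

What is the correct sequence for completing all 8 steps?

(ii) has no prerequisites → (ii) first.
Ready: (iii), (iv) and (viii). (iii) is listed earlier → (iii).
Ready: (iv) and (viii). (iv) is listed earlier → (iv).
Now (i), (v) and (viii) have their prerequisites met. (i) is listed earlier, so (i) next.
(v) and (viii) are both available; (v) is listed earlier → (v).
Now (vi) and (viii) have their prerequisites met. (vi) is listed earlier, so (vi) next.
(viii) is the only step now ready → (viii).
(vii) is the only step now ready → (vii).

(ii), (iii), (iv), (i), (v), (vi), (viii), (vii)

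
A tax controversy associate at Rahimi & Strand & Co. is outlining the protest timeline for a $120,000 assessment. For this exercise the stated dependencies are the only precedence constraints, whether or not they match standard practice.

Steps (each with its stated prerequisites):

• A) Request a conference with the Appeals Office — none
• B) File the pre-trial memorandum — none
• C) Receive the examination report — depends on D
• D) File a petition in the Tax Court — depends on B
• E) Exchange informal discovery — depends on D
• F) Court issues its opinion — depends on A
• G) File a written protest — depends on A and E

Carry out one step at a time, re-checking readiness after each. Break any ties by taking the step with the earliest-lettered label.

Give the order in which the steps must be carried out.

A → B → D → C → E → F → G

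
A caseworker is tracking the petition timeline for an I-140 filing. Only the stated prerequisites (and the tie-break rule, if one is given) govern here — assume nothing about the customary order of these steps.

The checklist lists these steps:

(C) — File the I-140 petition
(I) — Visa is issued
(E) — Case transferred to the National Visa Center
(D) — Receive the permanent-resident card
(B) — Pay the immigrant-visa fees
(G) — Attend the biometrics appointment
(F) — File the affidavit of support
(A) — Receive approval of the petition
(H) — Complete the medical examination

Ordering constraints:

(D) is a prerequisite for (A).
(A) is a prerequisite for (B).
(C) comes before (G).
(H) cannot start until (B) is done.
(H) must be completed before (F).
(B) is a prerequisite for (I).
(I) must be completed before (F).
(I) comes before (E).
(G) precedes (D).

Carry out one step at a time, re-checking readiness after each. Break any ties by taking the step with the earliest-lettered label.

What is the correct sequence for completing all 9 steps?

(C), (G), (D), (A), (B), (H), (I), (E), (F)

(C) has no prerequisites → (C) first.
(G) is the only step now ready → (G).
(D) needed (G), now all done → (D).
That leaves (A) as the only ready step → (A).
(B) needed (A), now all done → (B).
(H) and (I) are both available; (H) has the earlier label → (H).
(I) is the only step now ready → (I).
(E) and (F) are both available; (E) has the earlier label → (E).
(F) is the only step now ready → (F).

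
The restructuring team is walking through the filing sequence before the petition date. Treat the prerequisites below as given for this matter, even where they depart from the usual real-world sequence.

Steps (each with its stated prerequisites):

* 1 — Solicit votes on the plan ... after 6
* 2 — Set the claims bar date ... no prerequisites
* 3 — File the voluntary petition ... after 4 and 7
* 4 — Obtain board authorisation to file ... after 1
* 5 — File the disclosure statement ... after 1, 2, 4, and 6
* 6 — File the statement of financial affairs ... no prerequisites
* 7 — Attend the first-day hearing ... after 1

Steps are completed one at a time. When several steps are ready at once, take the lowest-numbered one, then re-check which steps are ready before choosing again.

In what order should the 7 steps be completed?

2, 6, 1, 4, 5, 7, 3

Nothing is required for 2 and 6. 2 has the earlier label → 2 first.
6 is the only step now ready → 6.
That leaves 1 as the only ready step → 1.
Now 4 and 7 have their prerequisites met. 4 has the earlier label, so 4 next.
5 and 7 are both available; 5 has the earlier label → 5.
7 is the only step now ready → 7.
3 needed 4 and 7, now all done → 3.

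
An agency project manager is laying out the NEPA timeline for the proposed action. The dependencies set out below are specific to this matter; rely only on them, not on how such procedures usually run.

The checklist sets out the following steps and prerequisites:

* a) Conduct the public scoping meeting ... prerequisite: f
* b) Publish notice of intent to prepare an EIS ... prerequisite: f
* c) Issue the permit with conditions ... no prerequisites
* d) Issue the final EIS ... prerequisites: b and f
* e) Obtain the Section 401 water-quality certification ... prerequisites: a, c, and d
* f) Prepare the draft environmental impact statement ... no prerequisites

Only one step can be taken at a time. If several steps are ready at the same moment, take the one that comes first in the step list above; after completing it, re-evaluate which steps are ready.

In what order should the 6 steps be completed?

c f a b d e

Nothing is required for c and f. c is listed earlier → c first.
Next only f has its prerequisites met → f.
a and b are both available; a is listed earlier → a.
b needed f, now all done → b.
That leaves d as the only ready step → d.
Next only e has its prerequisites met → e.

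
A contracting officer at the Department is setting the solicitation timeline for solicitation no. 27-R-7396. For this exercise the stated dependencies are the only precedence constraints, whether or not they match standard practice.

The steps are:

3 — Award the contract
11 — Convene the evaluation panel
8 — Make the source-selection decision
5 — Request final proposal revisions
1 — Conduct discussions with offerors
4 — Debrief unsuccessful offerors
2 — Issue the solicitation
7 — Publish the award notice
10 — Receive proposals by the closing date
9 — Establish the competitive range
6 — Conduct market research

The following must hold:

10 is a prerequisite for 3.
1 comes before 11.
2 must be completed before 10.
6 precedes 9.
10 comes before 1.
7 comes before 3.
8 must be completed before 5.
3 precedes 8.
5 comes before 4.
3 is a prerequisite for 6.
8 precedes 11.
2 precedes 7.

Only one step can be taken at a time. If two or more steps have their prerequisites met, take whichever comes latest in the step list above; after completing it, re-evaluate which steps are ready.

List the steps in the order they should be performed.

2, 10, 7, 1, 3, 6, 9, 8, 5, 4, 11

Only 2 has no prerequisites, so it is first.
Now 10 and 7 have their prerequisites met. 10 is listed later, so 10 next.
1 now also ready, so the ready set is {7, 1}; 7 is listed later → 7.
3 now also ready, so the ready set is {1, 3}; 1 is listed later → 1.
3 needed 10 and 7, now all done → 3.
Ready: 6 and 8. 6 is listed later → 6.
Ready: 9 and 8. 9 is listed later → 9.
8 needed 3, now all done → 8.
Ready: 5 and 11. 5 is listed later → 5.
4 and 11 are both available; 4 is listed later → 4.
Next only 11 has its prerequisites met → 11.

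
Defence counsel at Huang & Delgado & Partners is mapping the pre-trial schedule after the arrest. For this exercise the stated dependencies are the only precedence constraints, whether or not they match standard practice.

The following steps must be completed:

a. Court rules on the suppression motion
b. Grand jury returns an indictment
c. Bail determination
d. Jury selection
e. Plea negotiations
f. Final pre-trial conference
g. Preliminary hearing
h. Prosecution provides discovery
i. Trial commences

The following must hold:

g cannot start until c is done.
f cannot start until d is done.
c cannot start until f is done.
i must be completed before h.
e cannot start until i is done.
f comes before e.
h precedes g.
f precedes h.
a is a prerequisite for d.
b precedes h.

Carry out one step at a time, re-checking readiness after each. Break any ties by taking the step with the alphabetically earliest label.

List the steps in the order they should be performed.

a, b, d, f, c, i, e, h, g

Nothing is required for a, b and i. a has the earlier label → a first.
d now also ready, so the ready set is {b, d, i}; b has the earlier label → b.
Now d and i have their prerequisites met. d has the earlier label, so d next.
Now f and i have their prerequisites met. f has the earlier label, so f next.
c now also ready, so the ready set is {c, i}; c has the earlier label → c.
That leaves i as the only ready step → i.
Ready: e and h. e has the earlier label → e.
That leaves h as the only ready step → h.
Next only g has its prerequisites met → g.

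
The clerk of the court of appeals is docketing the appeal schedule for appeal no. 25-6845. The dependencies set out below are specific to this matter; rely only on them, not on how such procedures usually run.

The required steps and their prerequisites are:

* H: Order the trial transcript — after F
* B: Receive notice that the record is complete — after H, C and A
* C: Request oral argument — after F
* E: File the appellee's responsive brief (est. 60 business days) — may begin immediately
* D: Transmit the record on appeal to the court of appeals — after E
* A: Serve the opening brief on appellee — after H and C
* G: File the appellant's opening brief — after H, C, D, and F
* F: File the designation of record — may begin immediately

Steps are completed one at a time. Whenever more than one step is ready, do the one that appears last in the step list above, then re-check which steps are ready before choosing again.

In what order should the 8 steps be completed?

F and E have no prerequisites; F is listed later, so F is first.
Ready: E, C and H. E is listed later → E.
Ready: D, C and H. D is listed later → D.
Ready: C and H. C is listed later → C.
H is the only step now ready → H.
Ready: G and A. G is listed later → G.
Next only A has its prerequisites met → A.
B needed A, C and H, now all done → B.

F, E, D, C, H, G, A, B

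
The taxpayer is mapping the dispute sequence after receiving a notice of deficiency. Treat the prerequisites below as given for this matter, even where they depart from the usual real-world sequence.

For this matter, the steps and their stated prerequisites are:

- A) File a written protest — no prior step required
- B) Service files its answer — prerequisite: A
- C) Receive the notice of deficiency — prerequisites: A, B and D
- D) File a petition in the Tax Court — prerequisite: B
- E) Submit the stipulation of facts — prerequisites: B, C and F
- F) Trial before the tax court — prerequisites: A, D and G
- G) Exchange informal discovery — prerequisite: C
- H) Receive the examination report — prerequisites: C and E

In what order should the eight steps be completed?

A is the only step with nothing outstanding, so it goes first.
B is the only step now ready → B.
Next only D has its prerequisites met → D.
C is the only step now ready → C.
G needed C, now all done → G.
Next only F has its prerequisites met → F.
E needed B, C and F, now all done → E.
Next only H has its prerequisites met → H.

A → B → D → C → G → F → E → H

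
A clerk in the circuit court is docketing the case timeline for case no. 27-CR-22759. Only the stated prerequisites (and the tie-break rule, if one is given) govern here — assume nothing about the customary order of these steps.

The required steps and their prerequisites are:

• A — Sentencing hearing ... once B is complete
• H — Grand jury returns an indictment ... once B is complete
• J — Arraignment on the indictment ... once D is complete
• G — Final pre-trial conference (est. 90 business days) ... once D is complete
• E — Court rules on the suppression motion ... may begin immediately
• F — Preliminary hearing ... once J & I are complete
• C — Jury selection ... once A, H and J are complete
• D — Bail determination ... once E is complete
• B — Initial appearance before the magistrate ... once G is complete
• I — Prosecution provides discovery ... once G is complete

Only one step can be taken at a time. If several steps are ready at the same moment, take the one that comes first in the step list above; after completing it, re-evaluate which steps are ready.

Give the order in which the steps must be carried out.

E → D → J → G → B → A → H → C → I → F

Only E has no prerequisites, so it is first.
Next only D has its prerequisites met → D.
Now J and G have their prerequisites met. J is listed earlier, so J next.
Next only G has its prerequisites met → G.
Ready: B and I. B is listed earlier → B.
Now A, H and I have their prerequisites met. A is listed earlier, so A next.
Now H and I have their prerequisites met. H is listed earlier, so H next.
Now C and I have their prerequisites met. C is listed earlier, so C next.
That leaves I as the only ready step → I.
Next only F has its prerequisites met → F.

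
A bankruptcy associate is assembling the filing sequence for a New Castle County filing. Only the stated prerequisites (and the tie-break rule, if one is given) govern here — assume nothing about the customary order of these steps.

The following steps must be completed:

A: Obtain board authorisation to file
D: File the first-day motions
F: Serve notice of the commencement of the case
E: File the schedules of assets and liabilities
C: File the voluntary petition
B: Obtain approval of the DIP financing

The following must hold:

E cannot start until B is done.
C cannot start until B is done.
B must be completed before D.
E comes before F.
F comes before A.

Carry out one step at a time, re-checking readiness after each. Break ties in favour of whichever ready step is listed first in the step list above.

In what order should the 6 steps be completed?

B D E F A C

B has no prerequisites → B first.
D, E and C are all available; D is listed earlier → D.
Ready: E and C. E is listed earlier → E.
Now F and C have their prerequisites met. F is listed earlier, so F next.
A and C are both available; A is listed earlier → A.
Next only C has its prerequisites met → C.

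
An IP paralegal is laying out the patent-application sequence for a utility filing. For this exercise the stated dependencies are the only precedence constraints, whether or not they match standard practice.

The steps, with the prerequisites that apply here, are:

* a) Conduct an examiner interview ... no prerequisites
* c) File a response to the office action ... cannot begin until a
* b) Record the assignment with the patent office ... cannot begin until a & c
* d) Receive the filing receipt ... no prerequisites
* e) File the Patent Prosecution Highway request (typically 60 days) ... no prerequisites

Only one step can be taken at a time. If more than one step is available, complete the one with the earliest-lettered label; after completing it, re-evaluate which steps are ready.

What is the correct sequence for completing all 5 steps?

a, d and e have no prerequisites; a has the earlier label, so a is first.
c now also ready, so the ready set is {c, d, e}; c has the earlier label → c.
b, d and e are all available; b has the earlier label → b.
d and e are both available; d has the earlier label → d.
Next only e has its prerequisites met → e.

a, c, b, d, e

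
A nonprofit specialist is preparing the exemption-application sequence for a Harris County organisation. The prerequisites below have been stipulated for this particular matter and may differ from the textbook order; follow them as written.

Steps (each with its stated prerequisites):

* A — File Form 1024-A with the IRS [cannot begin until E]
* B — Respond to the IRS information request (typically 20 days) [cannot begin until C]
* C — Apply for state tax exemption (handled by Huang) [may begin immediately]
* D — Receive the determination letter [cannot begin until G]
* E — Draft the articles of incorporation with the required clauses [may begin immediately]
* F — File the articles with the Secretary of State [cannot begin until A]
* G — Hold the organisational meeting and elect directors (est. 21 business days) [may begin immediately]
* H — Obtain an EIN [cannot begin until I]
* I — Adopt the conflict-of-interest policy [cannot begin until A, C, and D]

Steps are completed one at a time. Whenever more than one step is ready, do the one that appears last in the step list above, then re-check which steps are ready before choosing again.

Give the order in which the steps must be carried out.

Nothing is required for G, E and C. G is listed later → G first.
E, D and C are all available; E is listed later → E.
Ready: D, C and A. D is listed later → D.
Ready: C and A. C is listed later → C.
Ready: B and A. B is listed later → B.
A needed E, now all done → A.
Now I and F have their prerequisites met. I is listed later, so I next.
H now also ready, so the ready set is {H, F}; H is listed later → H.
That leaves F as the only ready step → F.

G → E → D → C → B → A → I → H → F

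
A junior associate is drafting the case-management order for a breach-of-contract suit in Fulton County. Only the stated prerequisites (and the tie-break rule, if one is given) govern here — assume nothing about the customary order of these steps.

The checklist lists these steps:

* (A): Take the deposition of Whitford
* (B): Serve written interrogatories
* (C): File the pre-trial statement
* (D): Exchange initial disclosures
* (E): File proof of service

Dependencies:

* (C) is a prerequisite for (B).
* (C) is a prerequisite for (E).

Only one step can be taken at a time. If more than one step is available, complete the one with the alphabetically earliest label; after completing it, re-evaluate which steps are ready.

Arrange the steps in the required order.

Nothing is required for (A), (C) and (D). (A) has the earlier label → (A) first.
Ready: (C) and (D). (C) has the earlier label → (C).
Now (B), (D) and (E) have their prerequisites met. (B) has the earlier label, so (B) next.
(D) and (E) are both available; (D) has the earlier label → (D).
Next only (E) has its prerequisites met → (E).

(A), (C), (B), (D), (E)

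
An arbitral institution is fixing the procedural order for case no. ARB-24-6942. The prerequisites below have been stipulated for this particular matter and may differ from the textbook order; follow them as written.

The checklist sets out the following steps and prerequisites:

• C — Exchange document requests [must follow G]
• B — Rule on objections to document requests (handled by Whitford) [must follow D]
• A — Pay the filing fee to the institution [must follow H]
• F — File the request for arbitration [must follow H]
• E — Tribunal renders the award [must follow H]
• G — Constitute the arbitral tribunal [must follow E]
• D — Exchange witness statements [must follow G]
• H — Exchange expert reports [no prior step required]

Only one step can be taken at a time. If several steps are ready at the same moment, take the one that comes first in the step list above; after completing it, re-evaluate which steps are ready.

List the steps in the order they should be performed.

H A F E G C D B

Only H has no prerequisites, so it is first.
Now A, F and E have their prerequisites met. A is listed earlier, so A next.
Ready: F and E. F is listed earlier → F.
E is the only step now ready → E.
Next only G has its prerequisites met → G.
Now C and D have their prerequisites met. C is listed earlier, so C next.
D needed G, now all done → D.
B needed D, now all done → B.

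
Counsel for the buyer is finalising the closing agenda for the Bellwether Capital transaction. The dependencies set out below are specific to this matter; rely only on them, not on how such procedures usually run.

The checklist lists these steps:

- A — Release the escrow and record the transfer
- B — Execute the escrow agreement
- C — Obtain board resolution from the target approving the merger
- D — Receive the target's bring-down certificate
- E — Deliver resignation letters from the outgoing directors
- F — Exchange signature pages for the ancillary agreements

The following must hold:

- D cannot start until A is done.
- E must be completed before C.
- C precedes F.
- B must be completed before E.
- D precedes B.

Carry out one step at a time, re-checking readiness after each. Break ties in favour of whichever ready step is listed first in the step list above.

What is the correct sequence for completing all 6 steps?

A D B E C F

A is the only step with nothing outstanding, so it goes first.
That leaves D as the only ready step → D.
B is the only step now ready → B.
That leaves E as the only ready step → E.
C needed E, now all done → C.
F needed C, now all done → F.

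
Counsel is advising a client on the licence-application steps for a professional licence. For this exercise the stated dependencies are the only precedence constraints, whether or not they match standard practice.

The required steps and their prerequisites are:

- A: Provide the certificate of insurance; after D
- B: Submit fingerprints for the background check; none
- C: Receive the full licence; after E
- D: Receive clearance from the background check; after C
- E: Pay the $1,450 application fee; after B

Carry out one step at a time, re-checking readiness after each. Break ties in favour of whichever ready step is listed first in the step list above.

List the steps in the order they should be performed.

B, E, C, D, A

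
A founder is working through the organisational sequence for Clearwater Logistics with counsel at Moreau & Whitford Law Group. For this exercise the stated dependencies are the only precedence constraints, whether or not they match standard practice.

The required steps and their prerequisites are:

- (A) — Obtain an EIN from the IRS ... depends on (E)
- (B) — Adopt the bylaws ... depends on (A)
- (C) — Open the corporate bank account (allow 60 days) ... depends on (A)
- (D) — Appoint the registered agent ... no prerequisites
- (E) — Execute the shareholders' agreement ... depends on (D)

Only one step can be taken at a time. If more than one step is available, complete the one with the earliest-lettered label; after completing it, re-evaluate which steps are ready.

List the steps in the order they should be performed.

(D) (E) (A) (B) (C)

(D) is the only step with nothing outstanding, so it goes first.
That leaves (E) as the only ready step → (E).
(A) needed (E), now all done → (A).
Now (B) and (C) have their prerequisites met. (B) has the earlier label, so (B) next.
(C) needed (A), now all done → (C).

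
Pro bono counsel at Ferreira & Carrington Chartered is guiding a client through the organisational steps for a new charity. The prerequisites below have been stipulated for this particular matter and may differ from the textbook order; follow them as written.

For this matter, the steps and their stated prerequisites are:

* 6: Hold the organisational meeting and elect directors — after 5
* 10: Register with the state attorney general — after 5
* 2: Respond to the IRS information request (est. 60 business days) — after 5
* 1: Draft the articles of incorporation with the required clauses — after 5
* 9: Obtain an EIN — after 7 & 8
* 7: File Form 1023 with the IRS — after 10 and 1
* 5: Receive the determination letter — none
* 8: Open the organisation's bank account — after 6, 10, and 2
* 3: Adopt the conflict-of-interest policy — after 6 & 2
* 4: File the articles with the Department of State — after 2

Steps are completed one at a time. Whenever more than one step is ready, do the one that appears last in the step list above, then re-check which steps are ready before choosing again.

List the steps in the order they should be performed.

5 1 2 4 10 7 6 3 8 9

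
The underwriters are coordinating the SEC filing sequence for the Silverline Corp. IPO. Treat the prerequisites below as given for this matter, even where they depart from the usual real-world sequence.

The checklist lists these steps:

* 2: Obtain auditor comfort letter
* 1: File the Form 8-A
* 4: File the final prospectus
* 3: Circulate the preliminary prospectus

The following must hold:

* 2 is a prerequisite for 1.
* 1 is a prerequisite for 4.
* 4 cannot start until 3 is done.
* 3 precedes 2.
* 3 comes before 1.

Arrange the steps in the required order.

3 has no prerequisites → 3 first.
2 is the only step now ready → 2.
Next only 1 has its prerequisites met → 1.
4 is the only step now ready → 4.

3 → 2 → 1 → 4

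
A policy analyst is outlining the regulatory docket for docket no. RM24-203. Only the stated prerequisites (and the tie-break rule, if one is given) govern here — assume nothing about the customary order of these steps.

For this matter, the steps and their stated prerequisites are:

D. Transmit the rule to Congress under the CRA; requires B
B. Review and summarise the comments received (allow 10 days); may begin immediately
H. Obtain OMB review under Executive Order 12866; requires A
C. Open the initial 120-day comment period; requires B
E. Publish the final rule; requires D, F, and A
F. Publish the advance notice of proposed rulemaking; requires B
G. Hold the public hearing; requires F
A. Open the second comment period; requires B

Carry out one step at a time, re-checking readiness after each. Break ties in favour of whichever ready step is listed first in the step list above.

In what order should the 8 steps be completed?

B, D, C, F, G, A, H, E

B has no prerequisites → B first.
Ready: D, C, F and A. D is listed earlier → D.
Ready: C, F and A. C is listed earlier → C.
Now F and A have their prerequisites met. F is listed earlier, so F next.
G and A are both available; G is listed earlier → G.
A needed B, now all done → A.
H and E are both available; H is listed earlier → H.
That leaves E as the only ready step → E.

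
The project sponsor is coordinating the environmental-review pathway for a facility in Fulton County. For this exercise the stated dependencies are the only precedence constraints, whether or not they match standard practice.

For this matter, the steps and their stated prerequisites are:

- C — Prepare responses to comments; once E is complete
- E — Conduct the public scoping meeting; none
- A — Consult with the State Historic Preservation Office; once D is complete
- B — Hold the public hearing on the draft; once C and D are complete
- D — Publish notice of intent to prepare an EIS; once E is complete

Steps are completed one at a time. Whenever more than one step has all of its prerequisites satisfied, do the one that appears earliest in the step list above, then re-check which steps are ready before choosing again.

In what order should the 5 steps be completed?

E has no prerequisites → E first.
Ready: C and D. C is listed earlier → C.
That leaves D as the only ready step → D.
A and B are both available; A is listed earlier → A.
B is the only step now ready → B.

E, C, D, A, B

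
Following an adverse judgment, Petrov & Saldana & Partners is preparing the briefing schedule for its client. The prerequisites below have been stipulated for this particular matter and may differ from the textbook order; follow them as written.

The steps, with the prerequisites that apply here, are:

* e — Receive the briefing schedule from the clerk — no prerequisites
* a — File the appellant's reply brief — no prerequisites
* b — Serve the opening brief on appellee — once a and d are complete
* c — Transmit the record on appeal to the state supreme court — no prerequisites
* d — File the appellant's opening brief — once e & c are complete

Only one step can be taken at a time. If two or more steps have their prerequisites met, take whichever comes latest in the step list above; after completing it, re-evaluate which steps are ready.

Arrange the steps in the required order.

c, a and e have no prerequisites; c is listed later, so c is first.
a and e are both available; a is listed later → a.
e is the only step now ready → e.
d is the only step now ready → d.
b is the only step now ready → b.

c → a → e → d → b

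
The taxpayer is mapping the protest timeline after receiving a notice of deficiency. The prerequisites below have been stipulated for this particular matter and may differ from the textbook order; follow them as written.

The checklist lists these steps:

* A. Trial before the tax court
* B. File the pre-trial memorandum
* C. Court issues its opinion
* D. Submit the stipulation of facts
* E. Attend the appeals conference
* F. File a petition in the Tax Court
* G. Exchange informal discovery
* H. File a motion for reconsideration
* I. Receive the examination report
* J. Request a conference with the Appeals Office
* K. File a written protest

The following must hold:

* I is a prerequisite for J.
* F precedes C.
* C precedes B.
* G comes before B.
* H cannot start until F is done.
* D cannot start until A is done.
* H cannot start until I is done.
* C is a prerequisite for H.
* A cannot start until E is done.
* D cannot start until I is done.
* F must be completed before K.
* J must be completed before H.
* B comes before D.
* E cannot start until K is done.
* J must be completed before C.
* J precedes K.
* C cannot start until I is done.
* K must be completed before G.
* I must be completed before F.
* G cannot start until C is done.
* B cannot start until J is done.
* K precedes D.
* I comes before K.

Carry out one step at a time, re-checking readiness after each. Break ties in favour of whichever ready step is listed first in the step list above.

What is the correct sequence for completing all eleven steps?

I is the only step with nothing outstanding, so it goes first.
Ready: F and J. F is listed earlier → F.
Next only J has its prerequisites met → J.
C and K are both available; C is listed earlier → C.
Now H and K have their prerequisites met. H is listed earlier, so H next.
Next only K has its prerequisites met → K.
Ready: E and G. E is listed earlier → E.
Now A and G have their prerequisites met. A is listed earlier, so A next.
G is the only step now ready → G.
B needed C, G and J, now all done → B.
D is the only step now ready → D.

I F J C H K E A G B D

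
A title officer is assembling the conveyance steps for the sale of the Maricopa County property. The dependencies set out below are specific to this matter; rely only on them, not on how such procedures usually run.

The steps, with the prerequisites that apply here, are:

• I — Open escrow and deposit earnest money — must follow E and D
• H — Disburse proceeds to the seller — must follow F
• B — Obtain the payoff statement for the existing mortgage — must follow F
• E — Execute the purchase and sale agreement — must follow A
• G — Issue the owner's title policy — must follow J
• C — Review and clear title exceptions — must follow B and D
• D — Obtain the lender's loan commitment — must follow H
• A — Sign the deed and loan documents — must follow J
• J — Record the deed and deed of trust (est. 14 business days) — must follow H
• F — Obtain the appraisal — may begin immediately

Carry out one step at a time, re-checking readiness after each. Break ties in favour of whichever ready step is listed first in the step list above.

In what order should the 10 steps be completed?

F H B D C J G A E I

F is the only step with nothing outstanding, so it goes first.
Now H and B have their prerequisites met. H is listed earlier, so H next.
D and J now also ready, so the ready set is {B, D, J}; B is listed earlier → B.
Ready: D and J. D is listed earlier → D.
C now also ready, so the ready set is {C, J}; C is listed earlier → C.
J needed H, now all done → J.
Now G and A have their prerequisites met. G is listed earlier, so G next.
A is the only step now ready → A.
That leaves E as the only ready step → E.
I is the only step now ready → I.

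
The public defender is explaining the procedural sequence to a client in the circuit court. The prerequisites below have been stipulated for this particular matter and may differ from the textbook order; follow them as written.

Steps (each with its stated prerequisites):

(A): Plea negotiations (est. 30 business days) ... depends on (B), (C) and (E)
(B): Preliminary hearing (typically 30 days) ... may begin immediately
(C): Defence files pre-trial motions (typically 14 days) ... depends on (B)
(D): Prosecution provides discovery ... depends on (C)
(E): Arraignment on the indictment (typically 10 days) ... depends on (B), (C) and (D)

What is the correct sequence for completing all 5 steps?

(B), (C), (D), (E), (A)

(B) has no prerequisites → (B) first.
Next only (C) has its prerequisites met → (C).
(D) needed (C), now all done → (D).
(E) needed (B), (C) and (D), now all done → (E).
(A) is the only step now ready → (A).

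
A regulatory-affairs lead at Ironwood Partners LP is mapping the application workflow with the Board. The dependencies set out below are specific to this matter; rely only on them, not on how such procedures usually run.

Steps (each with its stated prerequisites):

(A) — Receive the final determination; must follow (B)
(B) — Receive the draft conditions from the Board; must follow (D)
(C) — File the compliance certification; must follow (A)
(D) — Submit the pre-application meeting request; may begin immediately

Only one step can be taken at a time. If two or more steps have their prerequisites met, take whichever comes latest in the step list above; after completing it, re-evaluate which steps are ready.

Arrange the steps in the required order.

(D), (B), (A), (C)

(D) has no prerequisites → (D) first.
(B) needed (D), now all done → (B).
Next only (A) has its prerequisites met → (A).
Next only (C) has its prerequisites met → (C).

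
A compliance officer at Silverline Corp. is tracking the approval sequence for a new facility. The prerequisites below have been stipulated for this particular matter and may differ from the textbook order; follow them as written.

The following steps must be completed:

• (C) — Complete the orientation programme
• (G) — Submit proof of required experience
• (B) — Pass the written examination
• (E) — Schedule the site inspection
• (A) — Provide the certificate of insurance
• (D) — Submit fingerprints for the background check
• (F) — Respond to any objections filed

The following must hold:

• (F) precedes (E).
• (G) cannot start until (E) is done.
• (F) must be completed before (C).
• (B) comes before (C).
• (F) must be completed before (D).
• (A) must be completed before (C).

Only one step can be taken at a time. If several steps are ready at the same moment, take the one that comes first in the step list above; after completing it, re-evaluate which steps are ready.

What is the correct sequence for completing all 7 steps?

(B) (A) (F) (C) (E) (G) (D)

Nothing is required for (B), (A) and (F). (B) is listed earlier → (B) first.
Now (A) and (F) have their prerequisites met. (A) is listed earlier, so (A) next.
That leaves (F) as the only ready step → (F).
Ready: (C), (E) and (D). (C) is listed earlier → (C).
(E) and (D) are both available; (E) is listed earlier → (E).
(G) now also ready, so the ready set is {(G), (D)}; (G) is listed earlier → (G).
Next only (D) has its prerequisites met → (D).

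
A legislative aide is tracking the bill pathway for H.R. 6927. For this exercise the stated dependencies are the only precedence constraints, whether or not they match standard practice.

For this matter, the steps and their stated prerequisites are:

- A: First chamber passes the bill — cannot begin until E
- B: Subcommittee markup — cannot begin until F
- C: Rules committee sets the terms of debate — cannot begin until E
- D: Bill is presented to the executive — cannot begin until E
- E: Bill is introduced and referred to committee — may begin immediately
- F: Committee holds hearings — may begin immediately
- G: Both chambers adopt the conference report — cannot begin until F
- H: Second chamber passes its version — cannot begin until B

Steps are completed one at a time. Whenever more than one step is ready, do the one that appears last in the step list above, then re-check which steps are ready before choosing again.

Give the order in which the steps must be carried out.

F, G, E, D, C, B, H, A

F and E have no prerequisites; F is listed later, so F is first.
Ready: G, E and B. G is listed later → G.
Now E and B have their prerequisites met. E is listed later, so E next.
Ready: D, C, B and A. D is listed later → D.
Now C, B and A have their prerequisites met. C is listed later, so C next.
B and A are both available; B is listed later → B.
H and A are both available; H is listed later → H.
That leaves A as the only ready step → A.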